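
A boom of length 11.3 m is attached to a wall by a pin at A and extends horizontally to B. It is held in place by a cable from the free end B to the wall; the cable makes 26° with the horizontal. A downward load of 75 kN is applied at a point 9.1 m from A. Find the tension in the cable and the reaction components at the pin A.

ΣM about A: T·sin26°·11.3 − 75·9.1 = 0 → T = 682.5/(11.3·0.438371) = 137.779 ≈ 137.8 kN.
ΣF_x = 0: A_x − T·cos26° = 0 → A_x = 137.779 × 0.898794 = 123.8 kN.
ΣF_y = 0: A_y + T·sin26° − 75 = 0 → A_y = 75 − 137.779 × 0.438371 = 14.60 kN.

T = 137.8 kN, A_x = 123.8 kN, A_y = 14.60 kN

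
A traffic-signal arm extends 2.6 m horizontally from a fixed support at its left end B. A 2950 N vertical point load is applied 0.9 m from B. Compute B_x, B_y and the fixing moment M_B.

B_x = 0, B_y = 2950 N, M_B = 2655 N·m

ΣF_x = 0: B_x = 0.
ΣF_y = 0: B_y − 2950 = 0 → B_y = 2950 N.
ΣM about B: M_B − 2950·0.9 = 0 → M_B = 2655 N·m.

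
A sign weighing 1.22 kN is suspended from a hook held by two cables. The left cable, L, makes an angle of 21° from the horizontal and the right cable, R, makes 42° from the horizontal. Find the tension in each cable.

T_L = 1.018 kN, T_R = 1.278 kN

ΣF_x = 0: −T_L·cos21° + T_R·cos42° = 0 → T_R = 1.25626·T_L.
ΣF_y = 0: T_L·sin21° + T_R·sin42° = 1.22.
Substitute: T_L·(0.358368 + 1.25626·0.669131) = 1.22 → T_L = 1.01754 ≈ 1.018 kN.
Then T_R = 1.25626 × 1.01754 = 1.278 kN.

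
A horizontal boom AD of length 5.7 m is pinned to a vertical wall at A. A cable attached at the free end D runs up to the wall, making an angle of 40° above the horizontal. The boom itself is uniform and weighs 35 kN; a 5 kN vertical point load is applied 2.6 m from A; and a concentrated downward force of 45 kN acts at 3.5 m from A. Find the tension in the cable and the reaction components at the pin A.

ΣM about A: T·sin40°·5.7 − 35·2.85 − 5·2.6 − 45·3.5 = 0 → T = 270.25/(5.7·0.642788) = 73.7604 ≈ 73.76 kN.
ΣF_x = 0: A_x − T·cos40° = 0 → A_x = 73.7604 × 0.766044 = 56.50 kN.
ΣF_y = 0: A_y + T·sin40° − 35 − 5 − 45 = 0 → A_y = 85 − 73.7604 × 0.642788 = 37.59 kN.

T = 73.76 kN, A_x = 56.50 kN, A_y = 37.59 kN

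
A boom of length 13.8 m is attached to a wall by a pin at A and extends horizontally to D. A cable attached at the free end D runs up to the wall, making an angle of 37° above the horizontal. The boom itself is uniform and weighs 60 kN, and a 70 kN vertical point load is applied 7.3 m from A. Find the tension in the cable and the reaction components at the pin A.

T = 111.4 kN, A_x = 88.95 kN, A_y = 62.97 kN

ΣM about A: T·sin37°·13.8 − 60·6.9 − 70·7.3 = 0 → T = 925/(13.8·0.601815) = 111.378 ≈ 111.4 kN.
ΣF_x = 0: A_x − T·cos37° = 0 → A_x = 111.378 × 0.798636 = 88.95 kN.
ΣF_y = 0: A_y + T·sin37° − 60 − 70 = 0 → A_y = 130 − 111.378 × 0.601815 = 62.97 kN.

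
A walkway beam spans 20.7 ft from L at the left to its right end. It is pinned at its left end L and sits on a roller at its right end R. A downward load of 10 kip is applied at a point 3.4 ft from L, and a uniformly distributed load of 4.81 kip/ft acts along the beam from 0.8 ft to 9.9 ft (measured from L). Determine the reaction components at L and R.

L_x = 0, L_y = 40.82 kip, R_y = 12.96 kip

Resultant of the distributed load: 4.81 × 9.1 = 43.771 kip at 5.35 ft from L.
Taking moments about L: R_y·20.7 − 10·3.4 − (4.81·9.1)·5.35 = 0 → R_y = 268.17485/20.7 = 12.9553 ≈ 12.96 kip.
ΣF_y = 0: L_y + 12.9553 − 10 − 4.81·9.1 = 0 → L_y = 40.82 kip.
ΣF_x = 0: no horizontal applied forces, so L_x = 0.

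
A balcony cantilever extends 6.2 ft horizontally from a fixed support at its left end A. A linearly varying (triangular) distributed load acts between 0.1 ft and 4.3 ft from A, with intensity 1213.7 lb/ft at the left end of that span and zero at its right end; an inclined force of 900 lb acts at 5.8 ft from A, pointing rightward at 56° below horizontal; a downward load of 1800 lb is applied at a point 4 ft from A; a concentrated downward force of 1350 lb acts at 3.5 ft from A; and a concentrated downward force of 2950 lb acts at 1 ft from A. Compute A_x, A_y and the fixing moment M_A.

A_x = -503.3 lb, A_y = 9395 lb, M_A = 23030 lb·ft

Resultant of the triangular load: ½ × 1213.7 × 4.2 = 2548.77 lb, acting at 1.5 ft from A (one-third of the span from the peak).
ΣF_x = 0: A_x + 900·cos56° = 0 → A_x = -503.3 lb.
ΣF_y = 0: A_y − ½·1213.7·4.2 − 900·sin56° − 1800 − 1350 − 2950 = 0 → A_y = 9395 lb.
ΣM about A: M_A − (½·1213.7·4.2)·1.5 − 900·sin56°·5.8 − 1800·4 − 1350·3.5 − 2950·1 = 0 → M_A = 23030 lb·ft.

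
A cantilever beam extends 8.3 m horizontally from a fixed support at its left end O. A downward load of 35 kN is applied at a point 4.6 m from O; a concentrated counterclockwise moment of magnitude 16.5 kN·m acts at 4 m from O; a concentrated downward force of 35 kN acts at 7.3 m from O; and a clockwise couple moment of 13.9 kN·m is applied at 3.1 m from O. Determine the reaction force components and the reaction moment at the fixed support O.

ΣF_x = 0: O_x = 0.
ΣF_y = 0: O_y − 35 − 35 = 0 → O_y = 70.00 kN.
ΣM about O: M_O − 35·4.6 + 16.5 − 35·7.3 − 13.9 = 0 → M_O = 413.9 kN·m.

O_x = 0, O_y = 70.00 kN, M_O = 413.9 kN·m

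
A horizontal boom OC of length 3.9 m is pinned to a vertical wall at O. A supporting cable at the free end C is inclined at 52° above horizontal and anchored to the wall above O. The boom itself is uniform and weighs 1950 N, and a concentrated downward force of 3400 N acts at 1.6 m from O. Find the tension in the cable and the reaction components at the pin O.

ΣM about O: T·sin52°·3.9 − 1950·1.95 − 3400·1.6 = 0 → T = 9242.5/(3.9·0.788011) = 3007.41 ≈ 3007 N.
ΣF_x = 0: O_x − T·cos52° = 0 → O_x = 3007.41 × 0.615661 = 1852 N.
ΣF_y = 0: O_y + T·sin52° − 1950 − 3400 = 0 → O_y = 5350 − 3007.41 × 0.788011 = 2980 N.

T = 3007 N, O_x = 1852 N, O_y = 2980 N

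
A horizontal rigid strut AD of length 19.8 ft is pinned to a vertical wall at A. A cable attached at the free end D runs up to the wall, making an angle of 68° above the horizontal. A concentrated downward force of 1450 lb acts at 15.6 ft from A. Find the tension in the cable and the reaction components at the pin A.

T = 1232 lb, A_x = 461.6 lb, A_y = 307.6 lb

ΣM about A: T·sin68°·19.8 − 1450·15.6 = 0 → T = 22620/(19.8·0.927184) = 1232.14 ≈ 1232 lb.
ΣF_x = 0: A_x − T·cos68° = 0 → A_x = 1232.14 × 0.374607 = 461.6 lb.
ΣF_y = 0: A_y + T·sin68° − 1450 = 0 → A_y = 1450 − 1232.14 × 0.927184 = 307.6 lb.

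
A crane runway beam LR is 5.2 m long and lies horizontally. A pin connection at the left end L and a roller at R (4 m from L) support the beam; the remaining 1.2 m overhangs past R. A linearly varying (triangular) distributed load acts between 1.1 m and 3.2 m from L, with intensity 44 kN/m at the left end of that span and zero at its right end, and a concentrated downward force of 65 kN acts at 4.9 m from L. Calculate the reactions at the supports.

L_x = 0, L_y = 10.78 kN, R_y = 100.4 kN

Resultant of the triangular load: ½ × 44 × 2.1 = 46.2 kN, acting at 1.8 m from L (one-third of the span from the peak).
Taking moments about L: R_y·4 − (½·44·2.1)·1.8 − 65·4.9 = 0 → R_y = 401.66/4 = 100.415 ≈ 100.4 kN.
ΣF_y = 0: L_y + 100.415 − ½·44·2.1 − 65 = 0 → L_y = 10.78 kN.
ΣF_x = 0: no horizontal applied forces, so L_x = 0.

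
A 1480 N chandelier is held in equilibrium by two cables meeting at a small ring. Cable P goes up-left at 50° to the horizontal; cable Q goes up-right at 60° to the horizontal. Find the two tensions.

T_P = 787.5 N, T_Q = 1012 N

ΣF_x = 0: −T_P·cos50° + T_Q·cos60° = 0 → T_Q = 1.28558·T_P.
ΣF_y = 0: T_P·sin50° + T_Q·sin60° = 1480.
Substitute: T_P·(0.766044 + 1.28558·0.866025) = 1480 → T_P = 787.49 ≈ 787.5 N.
Then T_Q = 1.28558 × 787.49 = 1012 N.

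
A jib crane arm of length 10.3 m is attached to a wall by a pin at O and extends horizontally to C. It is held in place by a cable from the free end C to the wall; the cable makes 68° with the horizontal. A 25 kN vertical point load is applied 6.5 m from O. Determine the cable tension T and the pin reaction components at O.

ΣM about O: T·sin68°·10.3 − 25·6.5 = 0 → T = 162.5/(10.3·0.927184) = 17.0157 ≈ 17.02 kN.
ΣF_x = 0: O_x − T·cos68° = 0 → O_x = 17.0157 × 0.374607 = 6.374 kN.
ΣF_y = 0: O_y + T·sin68° − 25 = 0 → O_y = 25 − 17.0157 × 0.927184 = 9.223 kN.

T = 17.02 kN, O_x = 6.374 kN, O_y = 9.223 kN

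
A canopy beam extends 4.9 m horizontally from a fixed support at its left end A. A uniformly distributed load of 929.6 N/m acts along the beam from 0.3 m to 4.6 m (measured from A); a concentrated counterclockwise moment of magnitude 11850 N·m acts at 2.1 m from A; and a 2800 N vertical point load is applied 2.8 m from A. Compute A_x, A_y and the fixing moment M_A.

Resultant of the distributed load: 929.6 × 4.3 = 3997.28 N at 2.45 m from A.
ΣF_x = 0: A_x = 0.
ΣF_y = 0: A_y − 929.6·4.3 − 2800 = 0 → A_y = 6797 N.
ΣM about A: M_A − (929.6·4.3)·2.45 + 11850 − 2800·2.8 = 0 → M_A = 5783 N·m.

A_x = 0, A_y = 6797 N, M_A = 5783 N·m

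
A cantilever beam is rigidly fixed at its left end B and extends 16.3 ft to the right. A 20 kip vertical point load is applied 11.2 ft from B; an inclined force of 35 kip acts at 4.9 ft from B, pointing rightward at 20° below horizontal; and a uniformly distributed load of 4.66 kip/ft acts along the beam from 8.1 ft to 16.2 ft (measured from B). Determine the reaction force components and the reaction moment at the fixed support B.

B_x = -32.89 kip, B_y = 69.72 kip, M_B = 741.3 kip·ft

Resultant of the distributed load: 4.66 × 8.1 = 37.746 kip at 12.15 ft from B.
ΣF_x = 0: B_x + 35·cos20° = 0 → B_x = -32.89 kip.
ΣF_y = 0: B_y − 20 − 35·sin20° − 4.66·8.1 = 0 → B_y = 69.72 kip.
ΣM about B: M_B − 20·11.2 − 35·sin20°·4.9 − (4.66·8.1)·12.15 = 0 → M_B = 741.3 kip·ft.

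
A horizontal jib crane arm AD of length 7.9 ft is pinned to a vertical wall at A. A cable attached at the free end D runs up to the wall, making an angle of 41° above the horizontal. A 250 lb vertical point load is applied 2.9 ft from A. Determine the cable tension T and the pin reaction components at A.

T = 139.9 lb, A_x = 105.6 lb, A_y = 158.2 lb

ΣM about A: T·sin41°·7.9 − 250·2.9 = 0 → T = 725/(7.9·0.656059) = 139.884 ≈ 139.9 lb.
ΣF_x = 0: A_x − T·cos41° = 0 → A_x = 139.884 × 0.75471 = 105.6 lb.
ΣF_y = 0: A_y + T·sin41° − 250 = 0 → A_y = 250 − 139.884 × 0.656059 = 158.2 lb.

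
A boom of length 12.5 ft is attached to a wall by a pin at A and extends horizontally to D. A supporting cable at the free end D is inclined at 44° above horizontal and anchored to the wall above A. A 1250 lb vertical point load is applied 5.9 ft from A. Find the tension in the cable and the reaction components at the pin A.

ΣM about A: T·sin44°·12.5 − 1250·5.9 = 0 → T = 7375/(12.5·0.694658) = 849.339 ≈ 849.3 lb.
ΣF_x = 0: A_x − T·cos44° = 0 → A_x = 849.339 × 0.71934 = 611.0 lb.
ΣF_y = 0: A_y + T·sin44° − 1250 = 0 → A_y = 1250 − 849.339 × 0.694658 = 660.0 lb.

T = 849.3 lb, A_x = 611.0 lb, A_y = 660.0 lb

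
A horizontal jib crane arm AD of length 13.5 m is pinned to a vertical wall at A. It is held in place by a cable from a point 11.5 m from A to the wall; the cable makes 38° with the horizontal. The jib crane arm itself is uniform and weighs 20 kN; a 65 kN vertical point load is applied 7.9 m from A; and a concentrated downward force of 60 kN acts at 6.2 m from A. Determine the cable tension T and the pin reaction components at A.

ΣM about A: T·sin38°·11.5 − 20·6.75 − 65·7.9 − 60·6.2 = 0 → T = 1020.5/(11.5·0.615661) = 144.136 ≈ 144.1 kN.
ΣF_x = 0: A_x − T·cos38° = 0 → A_x = 144.136 × 0.788011 = 113.6 kN.
ΣF_y = 0: A_y + T·sin38° − 20 − 65 − 60 = 0 → A_y = 145 − 144.136 × 0.615661 = 56.26 kN.

T = 144.1 kN, A_x = 113.6 kN, A_y = 56.26 kN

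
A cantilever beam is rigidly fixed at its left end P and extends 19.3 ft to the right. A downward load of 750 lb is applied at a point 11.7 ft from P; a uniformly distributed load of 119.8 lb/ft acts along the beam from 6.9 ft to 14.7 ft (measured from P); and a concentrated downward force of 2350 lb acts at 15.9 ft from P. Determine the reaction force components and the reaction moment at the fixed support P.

Resultant of the distributed load: 119.8 × 7.8 = 934.44 lb at 10.8 ft from P.
ΣF_x = 0: P_x = 0.
ΣF_y = 0: P_y − 750 − 119.8·7.8 − 2350 = 0 → P_y = 4034 lb.
ΣM about P: M_P − 750·11.7 − (119.8·7.8)·10.8 − 2350·15.9 = 0 → M_P = 56230 lb·ft.

P_x = 0, P_y = 4034 lb, M_P = 56230 lb·ft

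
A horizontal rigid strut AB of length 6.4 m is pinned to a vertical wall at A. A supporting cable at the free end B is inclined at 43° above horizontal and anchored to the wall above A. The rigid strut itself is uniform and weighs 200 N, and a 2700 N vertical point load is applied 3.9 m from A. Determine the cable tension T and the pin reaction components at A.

ΣM about A: T·sin43°·6.4 − 200·3.2 − 2700·3.9 = 0 → T = 11170/(6.4·0.681998) = 2559.12 ≈ 2559 N.
ΣF_x = 0: A_x − T·cos43° = 0 → A_x = 2559.12 × 0.731354 = 1872 N.
ΣF_y = 0: A_y + T·sin43° − 200 − 2700 = 0 → A_y = 2900 − 2559.12 × 0.681998 = 1155 N.

T = 2559 N, A_x = 1872 N, A_y = 1155 N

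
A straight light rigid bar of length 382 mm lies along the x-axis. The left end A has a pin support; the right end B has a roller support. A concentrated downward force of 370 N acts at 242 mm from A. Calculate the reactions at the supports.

ΣM about A: B_y·382 − 370·242 = 0 → B_y = 89540/382 = 234.398 ≈ 234.4 N.
ΣF_y = 0: A_y + 234.398 − 370 = 0 → A_y = 135.6 N.
ΣF_x = 0: no horizontal applied forces, so A_x = 0.

A_x = 0, A_y = 135.6 N, B_y = 234.4 N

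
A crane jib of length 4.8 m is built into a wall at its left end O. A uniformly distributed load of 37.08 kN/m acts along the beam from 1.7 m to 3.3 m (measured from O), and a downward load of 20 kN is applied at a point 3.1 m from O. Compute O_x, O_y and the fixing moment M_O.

O_x = 0, O_y = 79.33 kN, M_O = 210.3 kN·m

Resultant of the distributed load: 37.08 × 1.6 = 59.328 kN at 2.5 m from O.
ΣF_x = 0: O_x = 0.
ΣF_y = 0: O_y − 37.08·1.6 − 20 = 0 → O_y = 79.33 kN.
ΣM about O: M_O − (37.08·1.6)·2.5 − 20·3.1 = 0 → M_O = 210.3 kN·m.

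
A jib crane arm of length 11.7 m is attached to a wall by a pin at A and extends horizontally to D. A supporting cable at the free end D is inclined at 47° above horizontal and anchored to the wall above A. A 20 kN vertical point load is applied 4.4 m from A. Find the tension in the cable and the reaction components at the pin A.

ΣM about A: T·sin47°·11.7 − 20·4.4 = 0 → T = 88/(11.7·0.731354) = 10.2842 ≈ 10.28 kN.
ΣF_x = 0: A_x − T·cos47° = 0 → A_x = 10.2842 × 0.681998 = 7.014 kN.
ΣF_y = 0: A_y + T·sin47° − 20 = 0 → A_y = 20 − 10.2842 × 0.731354 = 12.48 kN.

T = 10.28 kN, A_x = 7.014 kN, A_y = 12.48 kN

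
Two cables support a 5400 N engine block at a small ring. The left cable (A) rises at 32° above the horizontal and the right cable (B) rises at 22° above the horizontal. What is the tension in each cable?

T_A = 6189 N, T_B = 5661 N

ΣF_x = 0: −T_A·cos32° + T_B·cos22° = 0 → T_B = 0.914649·T_A.
ΣF_y = 0: T_A·sin32° + T_B·sin22° = 5400.
Substitute: T_A·(0.529919 + 0.914649·0.374607) = 5400 → T_A = 6188.74 ≈ 6189 N.
Then T_B = 0.914649 × 6188.74 = 5661 N.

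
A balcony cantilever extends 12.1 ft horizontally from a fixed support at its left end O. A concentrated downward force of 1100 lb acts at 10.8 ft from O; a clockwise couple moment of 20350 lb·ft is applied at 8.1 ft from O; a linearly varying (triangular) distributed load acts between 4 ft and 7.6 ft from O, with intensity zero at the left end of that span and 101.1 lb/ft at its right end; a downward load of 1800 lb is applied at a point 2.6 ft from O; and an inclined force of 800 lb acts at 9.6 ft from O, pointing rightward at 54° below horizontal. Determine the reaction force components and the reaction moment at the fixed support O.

O_x = -470.2 lb, O_y = 3729 lb, M_O = 44290 lb·ft

Resultant of the triangular load: ½ × 101.1 × 3.6 = 181.98 lb, acting at 6.4 ft from O (one-third of the span from the peak).
ΣF_x = 0: O_x + 800·cos54° = 0 → O_x = -470.2 lb.
ΣF_y = 0: O_y − 1100 − ½·101.1·3.6 − 1800 − 800·sin54° = 0 → O_y = 3729 lb.
ΣM about O: M_O − 1100·10.8 − 20350 − (½·101.1·3.6)·6.4 − 1800·2.6 − 800·sin54°·9.6 = 0 → M_O = 44290 lb·ft.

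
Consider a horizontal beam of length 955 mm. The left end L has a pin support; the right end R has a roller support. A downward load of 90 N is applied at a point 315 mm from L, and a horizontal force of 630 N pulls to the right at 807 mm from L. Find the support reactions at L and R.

L_x = -630.0 N, L_y = 60.31 N, R_y = 29.69 N

Moments about L: R_y·955 − 90·315 = 0 → R_y = 28350/955 = 29.6859 ≈ 29.69 N.
ΣF_y = 0: L_y + 29.6859 − 90 = 0 → L_y = 60.31 N.
ΣF_x = 0: L_x + 630 = 0 → L_x = -630.0 N.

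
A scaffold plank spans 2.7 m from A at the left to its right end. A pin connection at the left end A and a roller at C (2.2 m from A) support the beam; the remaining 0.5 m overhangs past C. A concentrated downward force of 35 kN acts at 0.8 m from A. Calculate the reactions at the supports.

A_x = 0, A_y = 22.27 kN, C_y = 12.73 kN

ΣM about A: C_y·2.2 − 35·0.8 = 0 → C_y = 28/2.2 = 12.7273 ≈ 12.73 kN.
ΣF_y = 0: A_y + 12.7273 − 35 = 0 → A_y = 22.27 kN.
ΣF_x = 0: no horizontal applied forces, so A_x = 0.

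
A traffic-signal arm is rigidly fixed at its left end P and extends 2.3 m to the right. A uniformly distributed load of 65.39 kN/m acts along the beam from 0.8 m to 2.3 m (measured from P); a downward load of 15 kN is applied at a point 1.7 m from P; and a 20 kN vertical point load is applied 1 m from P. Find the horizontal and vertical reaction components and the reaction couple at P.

P_x = 0, P_y = 133.1 kN, M_P = 197.5 kN·m

Resultant of the distributed load: 65.39 × 1.5 = 98.085 kN at 1.55 m from P.
ΣF_x = 0: P_x = 0.
ΣF_y = 0: P_y − 65.39·1.5 − 15 − 20 = 0 → P_y = 133.1 kN.
ΣM about P: M_P − (65.39·1.5)·1.55 − 15·1.7 − 20·1 = 0 → M_P = 197.5 kN·m.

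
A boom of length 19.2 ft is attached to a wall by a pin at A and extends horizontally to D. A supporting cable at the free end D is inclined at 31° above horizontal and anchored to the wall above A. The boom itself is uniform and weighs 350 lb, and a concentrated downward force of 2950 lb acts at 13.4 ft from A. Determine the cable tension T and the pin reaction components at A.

ΣM about A: T·sin31°·19.2 − 350·9.6 − 2950·13.4 = 0 → T = 42890/(19.2·0.515038) = 4337.26 ≈ 4337 lb.
ΣF_x = 0: A_x − T·cos31° = 0 → A_x = 4337.26 × 0.857167 = 3718 lb.
ΣF_y = 0: A_y + T·sin31° − 350 − 2950 = 0 → A_y = 3300 − 4337.26 × 0.515038 = 1066 lb.

T = 4337 lb, A_x = 3718 lb, A_y = 1066 lb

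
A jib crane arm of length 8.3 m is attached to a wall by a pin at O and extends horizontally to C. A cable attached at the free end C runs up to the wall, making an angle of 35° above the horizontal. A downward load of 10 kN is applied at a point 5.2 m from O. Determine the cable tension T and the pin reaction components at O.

ΣM about O: T·sin35°·8.3 − 10·5.2 = 0 → T = 52/(8.3·0.573576) = 10.9228 ≈ 10.92 kN.
ΣF_x = 0: O_x − T·cos35° = 0 → O_x = 10.9228 × 0.819152 = 8.947 kN.
ΣF_y = 0: O_y + T·sin35° − 10 = 0 → O_y = 10 − 10.9228 × 0.573576 = 3.735 kN.

T = 10.92 kN, O_x = 8.947 kN, O_y = 3.735 kN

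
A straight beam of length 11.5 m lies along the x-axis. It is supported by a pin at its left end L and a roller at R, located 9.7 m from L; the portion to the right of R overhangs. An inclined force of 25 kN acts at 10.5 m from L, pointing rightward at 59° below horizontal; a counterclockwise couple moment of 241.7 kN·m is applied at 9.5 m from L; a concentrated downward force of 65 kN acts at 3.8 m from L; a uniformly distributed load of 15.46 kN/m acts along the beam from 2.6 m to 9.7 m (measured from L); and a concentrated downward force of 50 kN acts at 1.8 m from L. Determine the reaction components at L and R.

L_x = -12.88 kN, L_y = 143.6 kN, R_y = 102.6 kN

Resultant of the distributed load: 15.46 × 7.1 = 109.766 kN at 6.15 m from L.
ΣM about L: R_y·9.7 − 25·sin59°·10.5 + 241.7 − 65·3.8 − (15.46·7.1)·6.15 − 50·1.8 = 0 → R_y = 995.367/9.7 = 102.615 ≈ 102.6 kN.
ΣF_y = 0: L_y + 102.615 − 25·sin59° − 65 − 15.46·7.1 − 50 = 0 → L_y = 143.6 kN.
ΣF_x = 0: L_x + 25·cos59° = 0 → L_x = -12.88 kN.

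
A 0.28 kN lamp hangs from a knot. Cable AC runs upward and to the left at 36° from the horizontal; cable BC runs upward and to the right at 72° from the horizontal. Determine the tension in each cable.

T_AC = 0.09098 kN, T_BC = 0.2382 kN

ΣF_x = 0: −T_AC·cos36° + T_BC·cos72° = 0 → T_BC = 2.61803·T_AC.
ΣF_y = 0: T_AC·sin36° + T_BC·sin72° = 0.28.
Substitute: T_AC·(0.587785 + 2.61803·0.951057) = 0.28 → T_AC = 0.0909776 ≈ 0.09098 kN.
Then T_BC = 2.61803 × 0.0909776 = 0.2382 kN.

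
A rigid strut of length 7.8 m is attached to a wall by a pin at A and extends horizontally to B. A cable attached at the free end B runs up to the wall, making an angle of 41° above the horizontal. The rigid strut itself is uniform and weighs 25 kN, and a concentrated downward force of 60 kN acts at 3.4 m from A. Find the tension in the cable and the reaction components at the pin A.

T = 58.92 kN, A_x = 44.47 kN, A_y = 46.35 kN

ΣM about A: T·sin41°·7.8 − 25·3.9 − 60·3.4 = 0 → T = 301.5/(7.8·0.656059) = 58.9182 ≈ 58.92 kN.
ΣF_x = 0: A_x − T·cos41° = 0 → A_x = 58.9182 × 0.75471 = 44.47 kN.
ΣF_y = 0: A_y + T·sin41° − 25 − 60 = 0 → A_y = 85 − 58.9182 × 0.656059 = 46.35 kN.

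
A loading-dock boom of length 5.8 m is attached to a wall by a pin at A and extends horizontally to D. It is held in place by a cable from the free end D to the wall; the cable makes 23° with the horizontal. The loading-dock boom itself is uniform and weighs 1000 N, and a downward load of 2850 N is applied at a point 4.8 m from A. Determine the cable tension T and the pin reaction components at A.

ΣM about A: T·sin23°·5.8 − 1000·2.9 − 2850·4.8 = 0 → T = 16580/(5.8·0.390731) = 7316.08 ≈ 7316 N.
ΣF_x = 0: A_x − T·cos23° = 0 → A_x = 7316.08 × 0.920505 = 6734 N.
ΣF_y = 0: A_y + T·sin23° − 1000 − 2850 = 0 → A_y = 3850 − 7316.08 × 0.390731 = 991.4 N.

T = 7316 N, A_x = 6734 N, A_y = 991.4 N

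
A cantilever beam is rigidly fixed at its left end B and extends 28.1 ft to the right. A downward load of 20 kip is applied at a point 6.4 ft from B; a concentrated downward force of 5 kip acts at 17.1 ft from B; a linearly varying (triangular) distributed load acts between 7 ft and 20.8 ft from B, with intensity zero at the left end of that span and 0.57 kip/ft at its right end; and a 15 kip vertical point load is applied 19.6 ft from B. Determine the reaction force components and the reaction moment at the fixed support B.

B_x = 0, B_y = 43.93 kip, M_B = 571.2 kip·ft

Resultant of the triangular load: ½ × 0.57 × 13.8 = 3.933 kip, acting at 16.2 ft from B (one-third of the span from the peak).
ΣF_x = 0: B_x = 0.
ΣF_y = 0: B_y − 20 − 5 − ½·0.57·13.8 − 15 = 0 → B_y = 43.93 kip.
ΣM about B: M_B − 20·6.4 − 5·17.1 − (½·0.57·13.8)·16.2 − 15·19.6 = 0 → M_B = 571.2 kip·ft.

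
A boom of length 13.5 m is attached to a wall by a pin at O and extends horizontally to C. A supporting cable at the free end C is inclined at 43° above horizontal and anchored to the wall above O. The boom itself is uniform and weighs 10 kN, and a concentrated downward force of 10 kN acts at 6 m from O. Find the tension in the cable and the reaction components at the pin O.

ΣM about O: T·sin43°·13.5 − 10·6.75 − 10·6 = 0 → T = 127.5/(13.5·0.681998) = 13.8482 ≈ 13.85 kN.
ΣF_x = 0: O_x − T·cos43° = 0 → O_x = 13.8482 × 0.731354 = 10.13 kN.
ΣF_y = 0: O_y + T·sin43° − 10 − 10 = 0 → O_y = 20 − 13.8482 × 0.681998 = 10.56 kN.

T = 13.85 kN, O_x = 10.13 kN, O_y = 10.56 kN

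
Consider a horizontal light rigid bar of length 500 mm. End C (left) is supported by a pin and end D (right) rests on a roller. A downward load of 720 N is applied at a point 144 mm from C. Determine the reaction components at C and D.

C_x = 0, C_y = 512.6 N, D_y = 207.4 N

Moments about C: D_y·500 − 720·144 = 0 → D_y = 103680/500 = 207.36 ≈ 207.4 N.
ΣF_y = 0: C_y + 207.36 − 720 = 0 → C_y = 512.6 N.
ΣF_x = 0: no horizontal applied forces, so C_x = 0.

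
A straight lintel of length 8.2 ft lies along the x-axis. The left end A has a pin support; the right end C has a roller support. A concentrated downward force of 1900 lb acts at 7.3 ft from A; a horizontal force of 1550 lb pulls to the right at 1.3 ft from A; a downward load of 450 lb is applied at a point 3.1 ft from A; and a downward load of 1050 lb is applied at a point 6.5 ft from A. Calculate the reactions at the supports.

A_x = -1550 lb, A_y = 706.1 lb, C_y = 2694 lb

ΣM about A: C_y·8.2 − 1900·7.3 − 450·3.1 − 1050·6.5 = 0 → C_y = 22090/8.2 = 2693.9 ≈ 2694 lb.
ΣF_y = 0: A_y + 2693.9 − 1900 − 450 − 1050 = 0 → A_y = 706.1 lb.
ΣF_x = 0: A_x + 1550 = 0 → A_x = -1550 lb.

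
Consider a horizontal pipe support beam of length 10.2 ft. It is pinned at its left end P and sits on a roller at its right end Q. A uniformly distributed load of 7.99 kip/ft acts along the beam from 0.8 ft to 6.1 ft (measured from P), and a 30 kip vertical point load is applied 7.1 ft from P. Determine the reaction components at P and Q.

Resultant of the distributed load: 7.99 × 5.3 = 42.347 kip at 3.45 ft from P.
ΣM about P: Q_y·10.2 − (7.99·5.3)·3.45 − 30·7.1 = 0 → Q_y = 359.09715/10.2 = 35.2056 ≈ 35.21 kip.
ΣF_y = 0: P_y + 35.2056 − 7.99·5.3 − 30 = 0 → P_y = 37.14 kip.
ΣF_x = 0: no horizontal applied forces, so P_x = 0.

P_x = 0, P_y = 37.14 kip, Q_y = 35.21 kip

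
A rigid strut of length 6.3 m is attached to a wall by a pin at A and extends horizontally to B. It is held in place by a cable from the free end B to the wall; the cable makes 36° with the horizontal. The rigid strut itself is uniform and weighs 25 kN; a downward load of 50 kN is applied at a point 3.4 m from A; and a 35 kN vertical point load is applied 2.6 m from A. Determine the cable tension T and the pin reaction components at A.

ΣM about A: T·sin36°·6.3 − 25·3.15 − 50·3.4 − 35·2.6 = 0 → T = 339.75/(6.3·0.587785) = 91.7488 ≈ 91.75 kN.
ΣF_x = 0: A_x − T·cos36° = 0 → A_x = 91.7488 × 0.809017 = 74.23 kN.
ΣF_y = 0: A_y + T·sin36° − 25 − 50 − 35 = 0 → A_y = 110 − 91.7488 × 0.587785 = 56.07 kN.

T = 91.75 kN, A_x = 74.23 kN, A_y = 56.07 kN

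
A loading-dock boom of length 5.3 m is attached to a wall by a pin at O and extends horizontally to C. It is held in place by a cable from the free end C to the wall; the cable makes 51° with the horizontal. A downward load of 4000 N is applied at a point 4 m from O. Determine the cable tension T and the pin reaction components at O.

ΣM about O: T·sin51°·5.3 − 4000·4 = 0 → T = 16000/(5.3·0.777146) = 3884.56 ≈ 3885 N.
ΣF_x = 0: O_x − T·cos51° = 0 → O_x = 3884.56 × 0.62932 = 2445 N.
ΣF_y = 0: O_y + T·sin51° − 4000 = 0 → O_y = 4000 − 3884.56 × 0.777146 = 981.1 N.

T = 3885 N, O_x = 2445 N, O_y = 981.1 N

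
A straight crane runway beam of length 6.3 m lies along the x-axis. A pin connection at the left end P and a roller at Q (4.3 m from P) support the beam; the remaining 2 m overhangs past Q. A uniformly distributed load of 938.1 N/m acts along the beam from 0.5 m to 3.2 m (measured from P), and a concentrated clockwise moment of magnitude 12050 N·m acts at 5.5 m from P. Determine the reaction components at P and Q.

P_x = 0, P_y = -1359 N, Q_y = 3892 N

Resultant of the distributed load: 938.1 × 2.7 = 2532.87 N at 1.85 m from P.
Moments about P: Q_y·4.3 − (938.1·2.7)·1.85 − 12050 = 0 → Q_y = 16735.8095/4.3 = 3892.05 ≈ 3892 N.
ΣF_y = 0: P_y + 3892.05 − 938.1·2.7 = 0 → P_y = -1359 N.
ΣF_x = 0: no horizontal applied forces, so P_x = 0.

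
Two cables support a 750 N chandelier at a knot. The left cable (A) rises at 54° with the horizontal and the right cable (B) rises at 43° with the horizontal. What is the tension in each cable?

ΣF_x = 0: −T_A·cos54° + T_B·cos43° = 0 → T_B = 0.803695·T_A.
ΣF_y = 0: T_A·sin54° + T_B·sin43° = 750.
Substitute: T_A·(0.809017 + 0.803695·0.681998) = 750 → T_A = 552.635 ≈ 552.6 N.
Then T_B = 0.803695 × 552.635 = 444.1 N.

T_A = 552.6 N, T_B = 444.1 N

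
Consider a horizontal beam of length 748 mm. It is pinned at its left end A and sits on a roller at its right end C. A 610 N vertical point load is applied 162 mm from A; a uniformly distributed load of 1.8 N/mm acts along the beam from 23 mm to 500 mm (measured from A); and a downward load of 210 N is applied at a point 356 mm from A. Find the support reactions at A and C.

A_x = 0, A_y = 1146 N, C_y = 532.2 N

Resultant of the distributed load: 1.8 × 477 = 858.6 N at 261.5 mm from A.
Taking moments about A: C_y·748 − 610·162 − (1.8·477)·261.5 − 210·356 = 0 → C_y = 398103.9/748 = 532.224 ≈ 532.2 N.
ΣF_y = 0: A_y + 532.224 − 610 − 1.8·477 − 210 = 0 → A_y = 1146 N.
ΣF_x = 0: no horizontal applied forces, so A_x = 0.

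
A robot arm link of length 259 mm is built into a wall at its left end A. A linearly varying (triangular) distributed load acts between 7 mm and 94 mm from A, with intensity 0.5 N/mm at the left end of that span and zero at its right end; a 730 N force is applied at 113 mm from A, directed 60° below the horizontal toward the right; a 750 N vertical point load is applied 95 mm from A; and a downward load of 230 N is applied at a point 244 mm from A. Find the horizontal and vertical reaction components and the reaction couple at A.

Resultant of the triangular load: ½ × 0.5 × 87 = 21.75 N, acting at 36 mm from A (one-third of the span from the peak).
ΣF_x = 0: A_x + 730·cos60° = 0 → A_x = -365.0 N.
ΣF_y = 0: A_y − ½·0.5·87 − 730·sin60° − 750 − 230 = 0 → A_y = 1634 N.
ΣM about A: M_A − (½·0.5·87)·36 − 730·sin60°·113 − 750·95 − 230·244 = 0 → M_A = 199600 N·mm.

A_x = -365.0 N, A_y = 1634 N, M_A = 199600 N·mm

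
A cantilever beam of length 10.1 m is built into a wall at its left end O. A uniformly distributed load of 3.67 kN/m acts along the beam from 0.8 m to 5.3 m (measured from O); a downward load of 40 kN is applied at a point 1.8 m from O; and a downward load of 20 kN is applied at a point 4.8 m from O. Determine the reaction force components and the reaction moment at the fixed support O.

O_x = 0, O_y = 76.52 kN, M_O = 218.4 kN·m

Resultant of the distributed load: 3.67 × 4.5 = 16.515 kN at 3.05 m from O.
ΣF_x = 0: O_x = 0.
ΣF_y = 0: O_y − 3.67·4.5 − 40 − 20 = 0 → O_y = 76.52 kN.
ΣM about O: M_O − (3.67·4.5)·3.05 − 40·1.8 − 20·4.8 = 0 → M_O = 218.4 kN·m.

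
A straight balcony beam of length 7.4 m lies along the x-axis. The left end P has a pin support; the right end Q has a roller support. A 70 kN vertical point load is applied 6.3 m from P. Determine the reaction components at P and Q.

P_x = 0, P_y = 10.41 kN, Q_y = 59.59 kN

Moments about P: Q_y·7.4 − 70·6.3 = 0 → Q_y = 441/7.4 = 59.5946 ≈ 59.59 kN.
ΣF_y = 0: P_y + 59.5946 − 70 = 0 → P_y = 10.41 kN.
ΣF_x = 0: no horizontal applied forces, so P_x = 0.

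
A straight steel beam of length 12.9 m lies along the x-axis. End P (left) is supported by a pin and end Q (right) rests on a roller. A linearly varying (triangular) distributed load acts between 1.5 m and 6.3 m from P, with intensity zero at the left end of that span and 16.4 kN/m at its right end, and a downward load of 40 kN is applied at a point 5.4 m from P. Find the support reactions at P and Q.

P_x = 0, P_y = 48.28 kN, Q_y = 31.08 kN

Resultant of the triangular load: ½ × 16.4 × 4.8 = 39.36 kN, acting at 4.7 m from P (one-third of the span from the peak).
Taking moments about P: Q_y·12.9 − (½·16.4·4.8)·4.7 − 40·5.4 = 0 → Q_y = 400.992/12.9 = 31.0847 ≈ 31.08 kN.
ΣF_y = 0: P_y + 31.0847 − ½·16.4·4.8 − 40 = 0 → P_y = 48.28 kN.
ΣF_x = 0: no horizontal applied forces, so P_x = 0.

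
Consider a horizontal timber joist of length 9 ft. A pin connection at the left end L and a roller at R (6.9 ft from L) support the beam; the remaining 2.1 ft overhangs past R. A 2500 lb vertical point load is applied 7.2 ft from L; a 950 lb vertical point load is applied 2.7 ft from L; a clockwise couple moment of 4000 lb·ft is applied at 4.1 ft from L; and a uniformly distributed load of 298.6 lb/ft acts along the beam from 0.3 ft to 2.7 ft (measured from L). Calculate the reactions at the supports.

L_x = 0, L_y = 450.7 lb, R_y = 3716 lb

Resultant of the distributed load: 298.6 × 2.4 = 716.64 lb at 1.5 ft from L.
ΣM about L: R_y·6.9 − 2500·7.2 − 950·2.7 − 4000 − (298.6·2.4)·1.5 = 0 → R_y = 25639.96/6.9 = 3715.94 ≈ 3716 lb.
ΣF_y = 0: L_y + 3715.94 − 2500 − 950 − 298.6·2.4 = 0 → L_y = 450.7 lb.
ΣF_x = 0: no horizontal applied forces, so L_x = 0.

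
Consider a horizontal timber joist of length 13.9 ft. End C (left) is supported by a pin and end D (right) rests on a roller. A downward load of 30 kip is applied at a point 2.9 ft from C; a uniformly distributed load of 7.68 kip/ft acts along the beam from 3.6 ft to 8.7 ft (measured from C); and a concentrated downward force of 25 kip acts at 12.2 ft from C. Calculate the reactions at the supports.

Resultant of the distributed load: 7.68 × 5.1 = 39.168 kip at 6.15 ft from C.
ΣM about C: D_y·13.9 − 30·2.9 − (7.68·5.1)·6.15 − 25·12.2 = 0 → D_y = 632.8832/13.9 = 45.5312 ≈ 45.53 kip.
ΣF_y = 0: C_y + 45.5312 − 30 − 7.68·5.1 − 25 = 0 → C_y = 48.64 kip.
ΣF_x = 0: no horizontal applied forces, so C_x = 0.

C_x = 0, C_y = 48.64 kip, D_y = 45.53 kip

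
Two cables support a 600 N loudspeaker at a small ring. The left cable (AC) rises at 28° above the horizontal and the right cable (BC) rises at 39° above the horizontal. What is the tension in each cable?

ΣF_x = 0: −T_AC·cos28° + T_BC·cos39° = 0 → T_BC = 1.13614·T_AC.
ΣF_y = 0: T_AC·sin28° + T_BC·sin39° = 600.
Substitute: T_AC·(0.469472 + 1.13614·0.62932) = 600 → T_AC = 506.557 ≈ 506.6 N.
Then T_BC = 1.13614 × 506.557 = 575.5 N.

T_AC = 506.6 N, T_BC = 575.5 N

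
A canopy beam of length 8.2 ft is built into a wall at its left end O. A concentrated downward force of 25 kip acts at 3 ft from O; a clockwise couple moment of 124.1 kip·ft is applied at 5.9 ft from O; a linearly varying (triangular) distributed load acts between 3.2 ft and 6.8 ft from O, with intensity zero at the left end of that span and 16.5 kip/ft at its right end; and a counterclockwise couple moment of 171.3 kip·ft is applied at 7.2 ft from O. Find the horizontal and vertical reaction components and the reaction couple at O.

Resultant of the triangular load: ½ × 16.5 × 3.6 = 29.7 kip, acting at 5.6 ft from O (one-third of the span from the peak).
ΣF_x = 0: O_x = 0.
ΣF_y = 0: O_y − 25 − ½·16.5·3.6 = 0 → O_y = 54.70 kip.
ΣM about O: M_O − 25·3 − 124.1 − (½·16.5·3.6)·5.6 + 171.3 = 0 → M_O = 194.1 kip·ft.

O_x = 0, O_y = 54.70 kip, M_O = 194.1 kip·ft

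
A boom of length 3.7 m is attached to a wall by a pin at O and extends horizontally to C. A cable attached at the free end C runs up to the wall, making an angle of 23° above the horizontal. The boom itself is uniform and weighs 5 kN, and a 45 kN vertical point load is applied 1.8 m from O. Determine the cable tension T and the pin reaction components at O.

T = 62.43 kN, O_x = 57.46 kN, O_y = 25.61 kN

ΣM about O: T·sin23°·3.7 − 5·1.85 − 45·1.8 = 0 → T = 90.25/(3.7·0.390731) = 62.4263 ≈ 62.43 kN.
ΣF_x = 0: O_x − T·cos23° = 0 → O_x = 62.4263 × 0.920505 = 57.46 kN.
ΣF_y = 0: O_y + T·sin23° − 5 − 45 = 0 → O_y = 50 − 62.4263 × 0.390731 = 25.61 kN.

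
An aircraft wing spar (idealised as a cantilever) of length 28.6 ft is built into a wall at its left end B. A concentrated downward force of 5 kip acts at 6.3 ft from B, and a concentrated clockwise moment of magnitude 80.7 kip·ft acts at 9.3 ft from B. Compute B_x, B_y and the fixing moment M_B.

ΣF_x = 0: B_x = 0.
ΣF_y = 0: B_y − 5 = 0 → B_y = 5.000 kip.
ΣM about B: M_B − 5·6.3 − 80.7 = 0 → M_B = 112.2 kip·ft.

B_x = 0, B_y = 5.000 kip, M_B = 112.2 kip·ft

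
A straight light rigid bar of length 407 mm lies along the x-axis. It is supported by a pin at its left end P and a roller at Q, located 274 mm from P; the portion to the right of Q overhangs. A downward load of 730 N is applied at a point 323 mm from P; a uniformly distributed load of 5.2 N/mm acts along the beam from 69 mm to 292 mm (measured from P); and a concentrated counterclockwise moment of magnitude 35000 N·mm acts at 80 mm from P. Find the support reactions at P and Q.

Resultant of the distributed load: 5.2 × 223 = 1159.6 N at 180.5 mm from P.
Moments about P: Q_y·274 − 730·323 − (5.2·223)·180.5 + 35000 = 0 → Q_y = 410097.8/274 = 1496.71 ≈ 1497 N.
ΣF_y = 0: P_y + 1496.71 − 730 − 5.2·223 = 0 → P_y = 392.9 N.
ΣF_x = 0: no horizontal applied forces, so P_x = 0.

P_x = 0, P_y = 392.9 N, Q_y = 1497 N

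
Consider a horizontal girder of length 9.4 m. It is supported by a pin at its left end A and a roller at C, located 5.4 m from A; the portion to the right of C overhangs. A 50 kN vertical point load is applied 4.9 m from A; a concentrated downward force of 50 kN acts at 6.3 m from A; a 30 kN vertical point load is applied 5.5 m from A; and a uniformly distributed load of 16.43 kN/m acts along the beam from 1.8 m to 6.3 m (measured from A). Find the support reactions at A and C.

A_x = 0, A_y = 14.22 kN, C_y = 189.7 kN

Resultant of the distributed load: 16.43 × 4.5 = 73.935 kN at 4.05 m from A.
ΣM about A: C_y·5.4 − 50·4.9 − 50·6.3 − 30·5.5 − (16.43·4.5)·4.05 = 0 → C_y = 1024.43675/5.4 = 189.711 ≈ 189.7 kN.
ΣF_y = 0: A_y + 189.711 − 50 − 50 − 30 − 16.43·4.5 = 0 → A_y = 14.22 kN.
ΣF_x = 0: no horizontal applied forces, so A_x = 0.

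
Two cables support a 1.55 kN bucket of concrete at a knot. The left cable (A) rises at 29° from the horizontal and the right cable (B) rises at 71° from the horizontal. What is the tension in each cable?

T_A = 0.5124 kN, T_B = 1.377 kN

ΣF_x = 0: −T_A·cos29° + T_B·cos71° = 0 → T_B = 2.68644·T_A.
ΣF_y = 0: T_A·sin29° + T_B·sin71° = 1.55.
Substitute: T_A·(0.48481 + 2.68644·0.945519) = 1.55 → T_A = 0.512415 ≈ 0.5124 kN.
Then T_B = 2.68644 × 0.512415 = 1.377 kN.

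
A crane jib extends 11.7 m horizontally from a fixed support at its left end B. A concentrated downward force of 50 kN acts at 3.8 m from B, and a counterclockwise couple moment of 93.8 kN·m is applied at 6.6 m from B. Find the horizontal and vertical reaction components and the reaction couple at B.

B_x = 0, B_y = 50.00 kN, M_B = 96.20 kN·m

ΣF_x = 0: B_x = 0.
ΣF_y = 0: B_y − 50 = 0 → B_y = 50.00 kN.
ΣM about B: M_B − 50·3.8 + 93.8 = 0 → M_B = 96.20 kN·m.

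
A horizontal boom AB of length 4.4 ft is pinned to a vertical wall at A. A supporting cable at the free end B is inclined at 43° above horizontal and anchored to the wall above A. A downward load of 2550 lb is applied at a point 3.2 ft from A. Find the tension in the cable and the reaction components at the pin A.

T = 2719 lb, A_x = 1989 lb, A_y = 695.5 lb

ΣM about A: T·sin43°·4.4 − 2550·3.2 = 0 → T = 8160/(4.4·0.681998) = 2719.28 ≈ 2719 lb.
ΣF_x = 0: A_x − T·cos43° = 0 → A_x = 2719.28 × 0.731354 = 1989 lb.
ΣF_y = 0: A_y + T·sin43° − 2550 = 0 → A_y = 2550 − 2719.28 × 0.681998 = 695.5 lb.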